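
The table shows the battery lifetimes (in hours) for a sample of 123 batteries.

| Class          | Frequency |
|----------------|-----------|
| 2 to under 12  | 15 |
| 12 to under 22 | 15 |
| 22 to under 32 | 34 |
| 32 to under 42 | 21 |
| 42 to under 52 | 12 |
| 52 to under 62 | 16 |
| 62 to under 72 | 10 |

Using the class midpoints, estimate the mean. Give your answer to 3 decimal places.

Midpoints: 7, 17, 27, 37, 47, 57, 67
Σfm = 15×7 + 15×17 + 34×27 + 21×37 + 12×47 + 16×57 + 10×67 = 4201
n = Σf = 123
Mean = 4201 / 123 = 34.1545

34.154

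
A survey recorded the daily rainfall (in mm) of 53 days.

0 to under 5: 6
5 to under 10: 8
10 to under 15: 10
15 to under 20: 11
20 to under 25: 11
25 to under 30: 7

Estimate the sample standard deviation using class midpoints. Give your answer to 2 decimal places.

Midpoints: 2.5, 7.5, 12.5, 17.5, 22.5, 27.5
n = 53, Σfm = 832.5, mean = 15.7075
Σfm² = 16281.25
Σf(m − x̄)² = Σfm² − (Σfm)²/n = 16281.25 − 832.5²/53 = 3204.7170
Sample variance = 3204.7170 / 52 = 61.6292
Standard deviation = √61.6292 = 7.8504

7.85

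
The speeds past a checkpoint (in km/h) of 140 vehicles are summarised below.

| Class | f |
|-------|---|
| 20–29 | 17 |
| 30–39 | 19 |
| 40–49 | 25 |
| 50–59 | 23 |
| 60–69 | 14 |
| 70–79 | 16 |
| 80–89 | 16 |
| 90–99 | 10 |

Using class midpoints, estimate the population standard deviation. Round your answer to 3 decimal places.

21.266

Midpoints: 24.5, 34.5, 44.5, 54.5, 64.5, 74.5, 84.5, 94.5
n = 140, Σfm = 7830, mean = 55.9286
Σfm² = 501235
Σf(m − x̄)² = Σfm² − (Σfm)²/n = 501235 − 7830²/140 = 63314.2857
Population variance = 63314.2857 / 140 = 452.2449
Standard deviation = √452.2449 = 21.2661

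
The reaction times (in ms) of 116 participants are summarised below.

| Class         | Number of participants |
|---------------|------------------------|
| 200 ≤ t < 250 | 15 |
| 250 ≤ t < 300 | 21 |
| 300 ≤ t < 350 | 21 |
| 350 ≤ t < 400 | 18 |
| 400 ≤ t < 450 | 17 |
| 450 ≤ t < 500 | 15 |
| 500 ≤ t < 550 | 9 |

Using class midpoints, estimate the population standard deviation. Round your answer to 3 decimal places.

Midpoints: 225, 275, 325, 375, 425, 475, 525
n = 116, Σfm = 41800, mean = 360.3448
Σfm² = 16032500
Σf(m − x̄)² = Σfm² − (Σfm)²/n = 16032500 − 41800²/116 = 970086.2069
Population variance = 970086.2069 / 116 = 8362.8121
Standard deviation = √8362.8121 = 91.4484

91.448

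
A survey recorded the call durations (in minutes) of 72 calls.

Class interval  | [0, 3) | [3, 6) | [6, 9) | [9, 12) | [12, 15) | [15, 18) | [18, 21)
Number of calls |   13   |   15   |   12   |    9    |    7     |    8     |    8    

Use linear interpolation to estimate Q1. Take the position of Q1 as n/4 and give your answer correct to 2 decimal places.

Cumulative frequencies: 13, 28, 40, 49, 56, 64, 72
n = 72; position = n/4 = 18.
This falls in the class [3, 6): L = 3, F = 13, f = 15, h = 3.
Lower quartile ≈ 3 + ((18 − 13) / 15) × 3 = 4.0000

4.00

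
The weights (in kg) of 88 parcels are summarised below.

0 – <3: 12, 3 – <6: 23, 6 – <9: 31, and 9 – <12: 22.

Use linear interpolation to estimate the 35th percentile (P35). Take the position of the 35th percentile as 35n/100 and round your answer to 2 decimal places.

5.45

Cumulative frequencies: 12, 35, 66, 88
n = 88; position = 35n/100 = 30.8.
This falls in the class 3 – <6: L = 3, F = 12, f = 23, h = 3.
35th percentile ≈ 3 + ((30.8 − 12) / 23) × 3 = 5.4522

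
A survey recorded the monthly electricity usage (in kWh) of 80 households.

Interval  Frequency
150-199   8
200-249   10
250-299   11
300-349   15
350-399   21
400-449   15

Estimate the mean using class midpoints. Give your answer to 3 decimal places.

Midpoints: 174.5, 224.5, 274.5, 324.5, 374.5, 424.5
Σfm = 8×174.5 + 10×224.5 + 11×274.5 + 15×324.5 + 21×374.5 + 15×424.5 = 25760
n = Σf = 80
Mean = 25760 / 80 = 322.0000

322.000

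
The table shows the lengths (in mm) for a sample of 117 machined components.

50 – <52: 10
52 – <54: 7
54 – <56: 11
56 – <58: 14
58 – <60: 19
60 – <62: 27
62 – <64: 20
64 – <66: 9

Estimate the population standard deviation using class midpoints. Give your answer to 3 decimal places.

4.004

Midpoints: 51, 53, 55, 57, 59, 61, 63, 65
n = 117, Σfm = 6897, mean = 58.9487
Σfm² = 408445
Σf(m − x̄)² = Σfm² − (Σfm)²/n = 408445 − 6897²/117 = 1875.6923
Population variance = 1875.6923 / 117 = 16.0316
Standard deviation = √16.0316 = 4.0039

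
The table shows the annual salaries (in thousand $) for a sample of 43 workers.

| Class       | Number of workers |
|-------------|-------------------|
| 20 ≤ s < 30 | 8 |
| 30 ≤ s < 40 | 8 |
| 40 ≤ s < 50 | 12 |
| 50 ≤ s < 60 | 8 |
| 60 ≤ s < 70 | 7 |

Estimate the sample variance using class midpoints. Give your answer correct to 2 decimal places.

180.73

Midpoints: 25, 35, 45, 55, 65
n = 43, Σfm = 1915, mean = 44.5349
Σfm² = 92875
Σf(m − x̄)² = Σfm² − (Σfm)²/n = 92875 − 1915²/43 = 7590.6977
Sample variance = 7590.6977 / 42 = 180.7309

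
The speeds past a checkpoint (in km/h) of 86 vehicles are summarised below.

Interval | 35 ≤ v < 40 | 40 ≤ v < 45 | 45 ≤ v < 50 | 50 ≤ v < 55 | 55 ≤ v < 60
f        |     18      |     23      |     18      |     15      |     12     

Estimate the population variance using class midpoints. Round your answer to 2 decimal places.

Midpoints: 37.5, 42.5, 47.5, 52.5, 57.5
n = 86, Σfm = 3985, mean = 46.3372
Σfm² = 188487.5
Σf(m − x̄)² = Σfm² − (Σfm)²/n = 188487.5 − 3985²/86 = 3833.7209
Population variance = 3833.7209 / 86 = 44.5782

44.58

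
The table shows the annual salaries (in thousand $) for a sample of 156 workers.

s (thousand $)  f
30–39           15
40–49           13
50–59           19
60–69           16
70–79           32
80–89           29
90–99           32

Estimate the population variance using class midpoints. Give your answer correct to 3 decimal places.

373.669

Midpoints: 34.5, 44.5, 54.5, 64.5, 74.5, 84.5, 94.5
n = 156, Σfm = 11022, mean = 70.6538
Σfm² = 837039
Σf(m − x̄)² = Σfm² − (Σfm)²/n = 837039 − 11022²/156 = 58292.3077
Population variance = 58292.3077 / 156 = 373.6686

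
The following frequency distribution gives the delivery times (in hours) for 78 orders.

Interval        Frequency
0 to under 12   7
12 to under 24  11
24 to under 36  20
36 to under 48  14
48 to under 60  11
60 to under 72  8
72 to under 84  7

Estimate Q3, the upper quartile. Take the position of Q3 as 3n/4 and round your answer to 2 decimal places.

Cumulative frequencies: 7, 18, 38, 52, 63, 71, 78
n = 78; position = 3n/4 = 58.5.
This falls in the class 48 to under 60: L = 48, F = 52, f = 11, h = 12.
Upper quartile ≈ 48 + ((58.5 − 52) / 11) × 12 = 55.0909

55.09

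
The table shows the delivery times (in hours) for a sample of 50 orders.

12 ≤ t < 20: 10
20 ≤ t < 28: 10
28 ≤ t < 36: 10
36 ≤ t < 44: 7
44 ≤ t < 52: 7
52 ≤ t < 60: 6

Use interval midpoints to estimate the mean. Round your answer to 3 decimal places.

33.440

Midpoints: 16, 24, 32, 40, 48, 56
Σfm = 10×16 + 10×24 + 10×32 + 7×40 + 7×48 + 6×56 = 1672
n = Σf = 50
Mean = 1672 / 50 = 33.4400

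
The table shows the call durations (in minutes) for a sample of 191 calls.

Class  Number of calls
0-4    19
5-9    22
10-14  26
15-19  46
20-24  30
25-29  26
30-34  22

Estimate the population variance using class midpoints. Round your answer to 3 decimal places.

Midpoints: 2, 7, 12, 17, 22, 27, 32
n = 191, Σfm = 3352, mean = 17.5497
Σfm² = 74194
Σf(m − x̄)² = Σfm² − (Σfm)²/n = 74194 − 3352²/191 = 15367.2775
Population variance = 15367.2775 / 191 = 80.4570

80.457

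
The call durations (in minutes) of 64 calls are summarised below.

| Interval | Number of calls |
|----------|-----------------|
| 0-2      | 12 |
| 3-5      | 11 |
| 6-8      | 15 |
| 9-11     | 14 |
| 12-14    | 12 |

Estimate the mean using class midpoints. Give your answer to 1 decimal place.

7.1

Midpoints: 1, 4, 7, 10, 13
Σfm = 12×1 + 11×4 + 15×7 + 14×10 + 12×13 = 457
n = Σf = 64
Mean = 457 / 64 = 7.1406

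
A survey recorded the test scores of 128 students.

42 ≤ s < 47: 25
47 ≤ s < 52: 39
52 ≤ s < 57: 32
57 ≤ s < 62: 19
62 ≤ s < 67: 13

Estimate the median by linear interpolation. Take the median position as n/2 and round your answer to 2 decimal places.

Cumulative frequencies: 25, 64, 96, 115, 128
n = 128; position = n/2 = 64.
This falls in the class 47 ≤ s < 52: L = 47, F = 25, f = 39, h = 5.
Median ≈ 47 + ((64 − 25) / 39) × 5 = 52.0000

52.00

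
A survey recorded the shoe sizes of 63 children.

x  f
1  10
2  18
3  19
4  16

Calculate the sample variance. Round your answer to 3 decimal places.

Values: 1, 2, 3, 4
n = 63, Σfx = 167, mean = 2.6508
Σfx² = 509
Σf(x − x̄)² = Σfx² − (Σfx)²/n = 509 − 167²/63 = 66.3175
Sample variance = 66.3175 / 62 = 1.0696

1.070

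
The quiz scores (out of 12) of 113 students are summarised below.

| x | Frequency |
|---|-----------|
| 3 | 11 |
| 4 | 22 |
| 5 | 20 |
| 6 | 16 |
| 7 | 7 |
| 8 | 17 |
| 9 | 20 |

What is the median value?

6

Cumulative frequencies: 11, 33, 53, 69, 76, 93, 113
n = 113, so the median is the value in position (n+1)/2 = 57.
Position 57 falls at value 6.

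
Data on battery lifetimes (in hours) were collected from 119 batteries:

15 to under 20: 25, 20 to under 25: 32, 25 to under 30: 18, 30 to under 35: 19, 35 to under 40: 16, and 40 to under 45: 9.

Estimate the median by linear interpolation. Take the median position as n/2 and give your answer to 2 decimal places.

Cumulative frequencies: 25, 57, 75, 94, 110, 119
n = 119; position = n/2 = 59.5.
This falls in the class 25 to under 30: L = 25, F = 57, f = 18, h = 5.
Median ≈ 25 + ((59.5 − 57) / 18) × 5 = 25.6944

25.69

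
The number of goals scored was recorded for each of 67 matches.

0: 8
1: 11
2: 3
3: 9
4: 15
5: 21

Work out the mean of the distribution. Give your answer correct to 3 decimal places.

Values: 0, 1, 2, 3, 4, 5
Σfx = 8×0 + 11×1 + 3×2 + 9×3 + 15×4 + 21×5 = 209
n = Σf = 67
Mean = 209 / 67 = 3.1194

3.119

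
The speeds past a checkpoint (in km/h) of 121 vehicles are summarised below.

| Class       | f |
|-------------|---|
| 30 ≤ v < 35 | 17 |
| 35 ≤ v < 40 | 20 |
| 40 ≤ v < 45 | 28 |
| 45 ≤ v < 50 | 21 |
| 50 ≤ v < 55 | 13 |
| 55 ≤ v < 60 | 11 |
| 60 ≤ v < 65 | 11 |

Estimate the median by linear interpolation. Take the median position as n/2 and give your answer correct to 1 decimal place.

Cumulative frequencies: 17, 37, 65, 86, 99, 110, 121
n = 121; position = n/2 = 60.5.
This falls in the class 40 ≤ v < 45: L = 40, F = 37, f = 28, h = 5.
Median ≈ 40 + ((60.5 − 37) / 28) × 5 = 44.1964

44.2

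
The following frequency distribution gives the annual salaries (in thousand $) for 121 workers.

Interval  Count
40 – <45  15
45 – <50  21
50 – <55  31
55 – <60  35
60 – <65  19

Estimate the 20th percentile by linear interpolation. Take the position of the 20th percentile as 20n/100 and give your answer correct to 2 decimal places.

Cumulative frequencies: 15, 36, 67, 102, 121
n = 121; position = 20n/100 = 24.2.
This falls in the class 45 – <50: L = 45, F = 15, f = 21, h = 5.
20th percentile ≈ 45 + ((24.2 − 15) / 21) × 5 = 47.1905

47.19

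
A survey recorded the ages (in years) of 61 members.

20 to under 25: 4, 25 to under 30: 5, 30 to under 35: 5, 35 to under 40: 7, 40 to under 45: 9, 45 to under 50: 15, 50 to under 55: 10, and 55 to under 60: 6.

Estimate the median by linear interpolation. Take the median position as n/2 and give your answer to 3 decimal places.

45.167

Cumulative frequencies: 4, 9, 14, 21, 30, 45, 55, 61
n = 61; position = n/2 = 30.5.
This falls in the class 45 to under 50: L = 45, F = 30, f = 15, h = 5.
Median ≈ 45 + ((30.5 − 30) / 15) × 5 = 45.1667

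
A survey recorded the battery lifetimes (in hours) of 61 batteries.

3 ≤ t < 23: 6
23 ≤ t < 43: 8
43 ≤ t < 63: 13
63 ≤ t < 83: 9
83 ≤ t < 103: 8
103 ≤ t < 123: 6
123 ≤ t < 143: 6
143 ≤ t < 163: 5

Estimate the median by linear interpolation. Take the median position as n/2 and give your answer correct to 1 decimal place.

70.8

Cumulative frequencies: 6, 14, 27, 36, 44, 50, 56, 61
n = 61; position = n/2 = 30.5.
This falls in the class 63 ≤ t < 83: L = 63, F = 27, f = 9, h = 20.
Median ≈ 63 + ((30.5 − 27) / 9) × 20 = 70.7778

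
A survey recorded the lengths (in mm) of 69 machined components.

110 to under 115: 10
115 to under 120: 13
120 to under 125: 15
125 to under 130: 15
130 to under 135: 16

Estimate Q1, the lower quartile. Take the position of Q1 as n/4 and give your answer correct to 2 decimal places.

117.79

Cumulative frequencies: 10, 23, 38, 53, 69
n = 69; position = n/4 = 17.25.
This falls in the class 115 to under 120: L = 115, F = 10, f = 13, h = 5.
Lower quartile ≈ 115 + ((17.25 − 10) / 13) × 5 = 117.7885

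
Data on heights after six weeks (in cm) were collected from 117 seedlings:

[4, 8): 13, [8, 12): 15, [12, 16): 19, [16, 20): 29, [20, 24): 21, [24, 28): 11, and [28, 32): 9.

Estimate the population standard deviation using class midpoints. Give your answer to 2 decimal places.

6.81

Midpoints: 6, 10, 14, 18, 22, 26, 30
n = 117, Σfm = 2034, mean = 17.3846
Σfm² = 40788
Σf(m − x̄)² = Σfm² − (Σfm)²/n = 40788 − 2034²/117 = 5427.6923
Population variance = 5427.6923 / 117 = 46.3905
Standard deviation = √46.3905 = 6.8111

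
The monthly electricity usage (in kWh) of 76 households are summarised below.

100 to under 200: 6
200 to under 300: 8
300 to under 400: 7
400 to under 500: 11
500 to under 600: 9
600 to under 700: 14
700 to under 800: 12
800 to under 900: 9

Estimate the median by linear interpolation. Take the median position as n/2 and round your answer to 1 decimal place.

Cumulative frequencies: 6, 14, 21, 32, 41, 55, 67, 76
n = 76; position = n/2 = 38.
This falls in the class 500 to under 600: L = 500, F = 32, f = 9, h = 100.
Median ≈ 500 + ((38 − 32) / 9) × 100 = 566.6667

566.7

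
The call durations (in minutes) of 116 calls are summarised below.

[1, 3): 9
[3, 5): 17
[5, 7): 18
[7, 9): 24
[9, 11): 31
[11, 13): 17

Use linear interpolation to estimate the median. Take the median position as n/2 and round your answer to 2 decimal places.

Cumulative frequencies: 9, 26, 44, 68, 99, 116
n = 116; position = n/2 = 58.
This falls in the class [7, 9): L = 7, F = 44, f = 24, h = 2.
Median ≈ 7 + ((58 − 44) / 24) × 2 = 8.1667

8.17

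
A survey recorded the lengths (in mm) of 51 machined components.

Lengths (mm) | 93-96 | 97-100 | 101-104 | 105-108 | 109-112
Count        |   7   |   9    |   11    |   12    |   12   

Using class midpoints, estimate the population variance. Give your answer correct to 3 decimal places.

29.392

Midpoints: 94.5, 98.5, 102.5, 106.5, 110.5
n = 51, Σfm = 5279.5, mean = 103.5196
Σfm² = 548030.75
Σf(m − x̄)² = Σfm² − (Σfm)²/n = 548030.75 − 5279.5²/51 = 1498.9804
Population variance = 1498.9804 / 51 = 29.3918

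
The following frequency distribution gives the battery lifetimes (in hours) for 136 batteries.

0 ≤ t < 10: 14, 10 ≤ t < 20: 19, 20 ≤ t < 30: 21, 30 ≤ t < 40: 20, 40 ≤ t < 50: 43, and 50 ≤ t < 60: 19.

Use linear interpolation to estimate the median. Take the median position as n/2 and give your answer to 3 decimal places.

Cumulative frequencies: 14, 33, 54, 74, 117, 136
n = 136; position = n/2 = 68.
This falls in the class 30 ≤ t < 40: L = 30, F = 54, f = 20, h = 10.
Median ≈ 30 + ((68 − 54) / 20) × 10 = 37.0000

37.000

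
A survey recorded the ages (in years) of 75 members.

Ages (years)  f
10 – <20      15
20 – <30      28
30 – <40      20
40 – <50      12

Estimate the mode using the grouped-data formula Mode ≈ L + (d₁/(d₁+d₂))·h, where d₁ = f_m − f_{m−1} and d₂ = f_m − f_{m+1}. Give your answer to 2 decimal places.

26.19

Modal class: 20 – <30 (highest frequency 28).
d₁ = 28 − 15 = 13, d₂ = 28 − 20 = 8
Mode ≈ 20 + (13/(13+8)) × 10 = 20 + 6.1905 = 26.1905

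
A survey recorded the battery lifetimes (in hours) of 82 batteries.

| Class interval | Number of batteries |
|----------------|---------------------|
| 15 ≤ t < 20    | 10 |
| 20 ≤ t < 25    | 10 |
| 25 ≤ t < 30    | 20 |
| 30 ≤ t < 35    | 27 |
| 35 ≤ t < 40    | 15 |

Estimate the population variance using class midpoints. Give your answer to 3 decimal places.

Midpoints: 17.5, 22.5, 27.5, 32.5, 37.5
n = 82, Σfm = 2390, mean = 29.1463
Σfm² = 72862.5
Σf(m − x̄)² = Σfm² − (Σfm)²/n = 72862.5 − 2390²/82 = 3202.7439
Population variance = 3202.7439 / 82 = 39.0579

39.058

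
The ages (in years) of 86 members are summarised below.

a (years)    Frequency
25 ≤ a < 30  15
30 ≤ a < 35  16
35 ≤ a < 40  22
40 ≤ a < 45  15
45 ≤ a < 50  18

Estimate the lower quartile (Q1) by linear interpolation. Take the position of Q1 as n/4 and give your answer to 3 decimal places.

Cumulative frequencies: 15, 31, 53, 68, 86
n = 86; position = n/4 = 21.5.
This falls in the class 30 ≤ a < 35: L = 30, F = 15, f = 16, h = 5.
Lower quartile ≈ 30 + ((21.5 − 15) / 16) × 5 = 32.0312

32.031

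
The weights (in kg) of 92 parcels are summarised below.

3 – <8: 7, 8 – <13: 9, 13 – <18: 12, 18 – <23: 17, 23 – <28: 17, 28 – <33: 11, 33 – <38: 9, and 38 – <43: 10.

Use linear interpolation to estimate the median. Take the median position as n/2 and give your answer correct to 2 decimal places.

23.29

Cumulative frequencies: 7, 16, 28, 45, 62, 73, 82, 92
n = 92; position = n/2 = 46.
This falls in the class 23 – <28: L = 23, F = 45, f = 17, h = 5.
Median ≈ 23 + ((46 − 45) / 17) × 5 = 23.2941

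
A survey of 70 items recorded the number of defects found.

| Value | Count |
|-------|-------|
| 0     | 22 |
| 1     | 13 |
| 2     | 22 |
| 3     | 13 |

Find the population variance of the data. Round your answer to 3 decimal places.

1.233

Values: 0, 1, 2, 3
n = 70, Σfx = 96, mean = 1.3714
Σfx² = 218
Σf(x − x̄)² = Σfx² − (Σfx)²/n = 218 − 96²/70 = 86.3429
Population variance = 86.3429 / 70 = 1.2335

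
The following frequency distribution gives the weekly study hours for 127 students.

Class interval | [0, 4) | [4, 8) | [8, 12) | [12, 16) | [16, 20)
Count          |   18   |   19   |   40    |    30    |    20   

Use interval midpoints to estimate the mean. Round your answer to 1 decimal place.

Midpoints: 2, 6, 10, 14, 18
Σfm = 18×2 + 19×6 + 40×10 + 30×14 + 20×18 = 1330
n = Σf = 127
Mean = 1330 / 127 = 10.4724

10.5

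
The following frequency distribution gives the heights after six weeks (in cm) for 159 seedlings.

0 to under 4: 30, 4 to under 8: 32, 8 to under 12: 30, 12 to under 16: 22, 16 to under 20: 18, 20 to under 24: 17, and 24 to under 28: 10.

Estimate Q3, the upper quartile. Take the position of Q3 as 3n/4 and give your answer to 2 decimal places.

Cumulative frequencies: 30, 62, 92, 114, 132, 149, 159
n = 159; position = 3n/4 = 119.25.
This falls in the class 16 to under 20: L = 16, F = 114, f = 18, h = 4.
Upper quartile ≈ 16 + ((119.25 − 114) / 18) × 4 = 17.1667

17.17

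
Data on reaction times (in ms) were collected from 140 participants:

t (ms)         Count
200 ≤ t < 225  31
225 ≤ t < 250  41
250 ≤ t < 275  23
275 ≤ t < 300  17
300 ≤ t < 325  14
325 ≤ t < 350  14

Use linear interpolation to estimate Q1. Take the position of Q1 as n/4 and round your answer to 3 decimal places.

227.439

Cumulative frequencies: 31, 72, 95, 112, 126, 140
n = 140; position = n/4 = 35.
This falls in the class 225 ≤ t < 250: L = 225, F = 31, f = 41, h = 25.
Lower quartile ≈ 225 + ((35 − 31) / 41) × 25 = 227.4390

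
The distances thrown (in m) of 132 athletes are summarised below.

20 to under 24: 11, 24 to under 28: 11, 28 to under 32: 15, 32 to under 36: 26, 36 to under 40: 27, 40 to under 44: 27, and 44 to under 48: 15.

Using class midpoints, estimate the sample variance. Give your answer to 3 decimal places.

49.373

Midpoints: 22, 26, 30, 34, 38, 42, 46
n = 132, Σfm = 4712, mean = 35.6970
Σfm² = 174672
Σf(m − x̄)² = Σfm² − (Σfm)²/n = 174672 − 4712²/132 = 6467.8788
Sample variance = 6467.8788 / 131 = 49.3731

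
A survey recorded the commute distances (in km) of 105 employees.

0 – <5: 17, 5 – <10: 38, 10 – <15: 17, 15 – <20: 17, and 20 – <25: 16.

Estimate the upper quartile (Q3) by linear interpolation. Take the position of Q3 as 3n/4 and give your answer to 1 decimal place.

Cumulative frequencies: 17, 55, 72, 89, 105
n = 105; position = 3n/4 = 78.75.
This falls in the class 15 – <20: L = 15, F = 72, f = 17, h = 5.
Upper quartile ≈ 15 + ((78.75 − 72) / 17) × 5 = 16.9853

17.0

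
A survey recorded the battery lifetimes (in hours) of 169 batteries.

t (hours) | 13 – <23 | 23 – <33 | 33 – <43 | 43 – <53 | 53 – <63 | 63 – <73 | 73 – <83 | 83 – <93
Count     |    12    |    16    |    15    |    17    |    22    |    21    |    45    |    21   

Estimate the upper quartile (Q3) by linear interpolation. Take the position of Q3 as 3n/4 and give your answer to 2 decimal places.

Cumulative frequencies: 12, 28, 43, 60, 82, 103, 148, 169
n = 169; position = 3n/4 = 126.75.
This falls in the class 73 – <83: L = 73, F = 103, f = 45, h = 10.
Upper quartile ≈ 73 + ((126.75 − 103) / 45) × 10 = 78.2778

78.28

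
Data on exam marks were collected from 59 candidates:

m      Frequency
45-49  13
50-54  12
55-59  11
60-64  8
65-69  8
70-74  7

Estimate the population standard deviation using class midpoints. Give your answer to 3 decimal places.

8.391

Midpoints: 47, 52, 57, 62, 67, 72
n = 59, Σfm = 3398, mean = 57.5932
Σfm² = 199856
Σf(m − x̄)² = Σfm² − (Σfm)²/n = 199856 − 3398²/59 = 4154.2373
Population variance = 4154.2373 / 59 = 70.4108
Standard deviation = √70.4108 = 8.3911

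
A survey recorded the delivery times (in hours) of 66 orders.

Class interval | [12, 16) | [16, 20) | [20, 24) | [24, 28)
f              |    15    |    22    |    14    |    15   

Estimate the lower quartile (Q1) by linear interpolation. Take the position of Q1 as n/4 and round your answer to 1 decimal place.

16.3

Cumulative frequencies: 15, 37, 51, 66
n = 66; position = n/4 = 16.5.
This falls in the class [16, 20): L = 16, F = 15, f = 22, h = 4.
Lower quartile ≈ 16 + ((16.5 − 15) / 22) × 4 = 16.2727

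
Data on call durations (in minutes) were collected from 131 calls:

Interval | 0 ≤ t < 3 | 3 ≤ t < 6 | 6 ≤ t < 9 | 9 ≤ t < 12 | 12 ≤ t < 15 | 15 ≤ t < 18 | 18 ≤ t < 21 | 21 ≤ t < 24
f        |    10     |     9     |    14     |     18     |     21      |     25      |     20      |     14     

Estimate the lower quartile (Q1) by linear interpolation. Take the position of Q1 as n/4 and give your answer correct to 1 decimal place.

8.9

Cumulative frequencies: 10, 19, 33, 51, 72, 97, 117, 131
n = 131; position = n/4 = 32.75.
This falls in the class 6 ≤ t < 9: L = 6, F = 19, f = 14, h = 3.
Lower quartile ≈ 6 + ((32.75 − 19) / 14) × 3 = 8.9464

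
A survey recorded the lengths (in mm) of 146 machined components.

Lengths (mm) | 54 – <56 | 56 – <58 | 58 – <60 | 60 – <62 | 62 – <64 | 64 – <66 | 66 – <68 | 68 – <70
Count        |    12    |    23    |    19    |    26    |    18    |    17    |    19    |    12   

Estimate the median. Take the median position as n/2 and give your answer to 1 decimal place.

Cumulative frequencies: 12, 35, 54, 80, 98, 115, 134, 146
n = 146; position = n/2 = 73.
This falls in the class 60 – <62: L = 60, F = 54, f = 26, h = 2.
Median ≈ 60 + ((73 − 54) / 26) × 2 = 61.4615

61.5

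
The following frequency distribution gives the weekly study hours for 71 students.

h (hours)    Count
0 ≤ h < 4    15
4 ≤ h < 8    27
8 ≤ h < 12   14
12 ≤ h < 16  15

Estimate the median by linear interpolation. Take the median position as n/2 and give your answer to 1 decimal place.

Cumulative frequencies: 15, 42, 56, 71
n = 71; position = n/2 = 35.5.
This falls in the class 4 ≤ h < 8: L = 4, F = 15, f = 27, h = 4.
Median ≈ 4 + ((35.5 − 15) / 27) × 4 = 7.0370

7.0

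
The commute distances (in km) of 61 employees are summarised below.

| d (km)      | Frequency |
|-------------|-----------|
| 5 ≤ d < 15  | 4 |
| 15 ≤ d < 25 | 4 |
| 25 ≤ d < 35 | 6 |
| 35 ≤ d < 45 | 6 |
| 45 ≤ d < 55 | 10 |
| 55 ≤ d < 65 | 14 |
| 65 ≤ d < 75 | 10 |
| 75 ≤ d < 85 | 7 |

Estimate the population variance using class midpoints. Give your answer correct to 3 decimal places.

Midpoints: 10, 20, 30, 40, 50, 60, 70, 80
n = 61, Σfm = 3140, mean = 51.4754
Σfm² = 186200
Σf(m − x̄)² = Σfm² − (Σfm)²/n = 186200 − 3140²/61 = 24567.2131
Population variance = 24567.2131 / 61 = 402.7412

402.741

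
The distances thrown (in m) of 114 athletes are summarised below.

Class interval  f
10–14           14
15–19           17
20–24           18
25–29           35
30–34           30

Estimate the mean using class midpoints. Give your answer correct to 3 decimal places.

Midpoints: 12, 17, 22, 27, 32
Σfm = 14×12 + 17×17 + 18×22 + 35×27 + 30×32 = 2758
n = Σf = 114
Mean = 2758 / 114 = 24.1930

24.193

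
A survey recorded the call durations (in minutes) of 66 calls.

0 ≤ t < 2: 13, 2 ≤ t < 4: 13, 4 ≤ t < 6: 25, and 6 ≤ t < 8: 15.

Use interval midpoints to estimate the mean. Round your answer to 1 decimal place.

Midpoints: 1, 3, 5, 7
Σfm = 13×1 + 13×3 + 25×5 + 15×7 = 282
n = Σf = 66
Mean = 282 / 66 = 4.2727

4.3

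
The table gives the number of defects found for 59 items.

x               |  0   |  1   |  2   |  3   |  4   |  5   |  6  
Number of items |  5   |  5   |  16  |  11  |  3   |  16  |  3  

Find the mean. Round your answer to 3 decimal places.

Values: 0, 1, 2, 3, 4, 5, 6
Σfx = 5×0 + 5×1 + 16×2 + 11×3 + 3×4 + 16×5 + 3×6 = 180
n = Σf = 59
Mean = 180 / 59 = 3.0508

3.051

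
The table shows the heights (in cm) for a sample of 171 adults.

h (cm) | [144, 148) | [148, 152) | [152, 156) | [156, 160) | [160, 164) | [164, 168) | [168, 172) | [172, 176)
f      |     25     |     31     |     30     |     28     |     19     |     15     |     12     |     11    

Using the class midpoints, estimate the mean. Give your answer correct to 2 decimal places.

Midpoints: 146, 150, 154, 158, 162, 166, 170, 174
Σfm = 25×146 + 31×150 + 30×154 + 28×158 + 19×162 + 15×166 + 12×170 + 11×174 = 26866
n = Σf = 171
Mean = 26866 / 171 = 157.1111

157.11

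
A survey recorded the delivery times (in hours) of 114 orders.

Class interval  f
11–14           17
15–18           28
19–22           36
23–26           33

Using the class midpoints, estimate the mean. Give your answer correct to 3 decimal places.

Midpoints: 12.5, 16.5, 20.5, 24.5
Σfm = 17×12.5 + 28×16.5 + 36×20.5 + 33×24.5 = 2221
n = Σf = 114
Mean = 2221 / 114 = 19.4825

19.482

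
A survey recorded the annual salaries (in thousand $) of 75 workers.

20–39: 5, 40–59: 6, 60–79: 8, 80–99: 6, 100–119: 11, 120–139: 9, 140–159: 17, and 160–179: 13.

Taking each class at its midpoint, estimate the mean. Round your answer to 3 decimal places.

Midpoints: 29.5, 49.5, 69.5, 89.5, 109.5, 129.5, 149.5, 169.5
Σfm = 5×29.5 + 6×49.5 + 8×69.5 + 6×89.5 + 11×109.5 + 9×129.5 + 17×149.5 + 13×169.5 = 8652.5
n = Σf = 75
Mean = 8652.5 / 75 = 115.3667

115.367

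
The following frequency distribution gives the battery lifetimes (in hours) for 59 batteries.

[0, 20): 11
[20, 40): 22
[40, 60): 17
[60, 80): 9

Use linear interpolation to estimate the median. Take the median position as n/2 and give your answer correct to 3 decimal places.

Cumulative frequencies: 11, 33, 50, 59
n = 59; position = n/2 = 29.5.
This falls in the class [20, 40): L = 20, F = 11, f = 22, h = 20.
Median ≈ 20 + ((29.5 − 11) / 22) × 20 = 36.8182

36.818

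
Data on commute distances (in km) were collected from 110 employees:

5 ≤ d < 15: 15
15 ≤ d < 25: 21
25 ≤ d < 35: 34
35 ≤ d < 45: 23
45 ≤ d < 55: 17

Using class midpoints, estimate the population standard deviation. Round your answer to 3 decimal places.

Midpoints: 10, 20, 30, 40, 50
n = 110, Σfm = 3360, mean = 30.5455
Σfm² = 119800
Σf(m − x̄)² = Σfm² − (Σfm)²/n = 119800 − 3360²/110 = 17167.2727
Population variance = 17167.2727 / 110 = 156.0661
Standard deviation = √156.0661 = 12.4926

12.493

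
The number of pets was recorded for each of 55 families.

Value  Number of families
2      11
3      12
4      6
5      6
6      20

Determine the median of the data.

4

Cumulative frequencies: 11, 23, 29, 35, 55
n = 55, so the median is the value in position (n+1)/2 = 28.
Position 28 falls at value 4.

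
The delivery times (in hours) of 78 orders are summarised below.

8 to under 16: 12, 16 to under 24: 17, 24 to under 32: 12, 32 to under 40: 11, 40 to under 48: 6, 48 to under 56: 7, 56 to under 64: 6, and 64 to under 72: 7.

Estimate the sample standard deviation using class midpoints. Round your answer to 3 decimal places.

Midpoints: 12, 20, 28, 36, 44, 52, 60, 68
n = 78, Σfm = 2680, mean = 34.3590
Σfm² = 116704
Σf(m − x̄)² = Σfm² − (Σfm)²/n = 116704 − 2680²/78 = 24621.9487
Sample variance = 24621.9487 / 77 = 319.7656
Standard deviation = √319.7656 = 17.8820

17.882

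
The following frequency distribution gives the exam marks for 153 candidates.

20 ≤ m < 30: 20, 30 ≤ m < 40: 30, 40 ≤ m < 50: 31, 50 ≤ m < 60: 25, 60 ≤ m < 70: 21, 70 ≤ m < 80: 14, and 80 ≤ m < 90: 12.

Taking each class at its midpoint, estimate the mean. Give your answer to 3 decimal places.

Midpoints: 25, 35, 45, 55, 65, 75, 85
Σfm = 20×25 + 30×35 + 31×45 + 25×55 + 21×65 + 14×75 + 12×85 = 7755
n = Σf = 153
Mean = 7755 / 153 = 50.6863

50.686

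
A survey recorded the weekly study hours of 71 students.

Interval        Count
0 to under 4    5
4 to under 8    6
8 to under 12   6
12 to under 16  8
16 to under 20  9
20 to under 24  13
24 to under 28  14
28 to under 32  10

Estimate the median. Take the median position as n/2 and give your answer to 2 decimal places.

Cumulative frequencies: 5, 11, 17, 25, 34, 47, 61, 71
n = 71; position = n/2 = 35.5.
This falls in the class 20 to under 24: L = 20, F = 34, f = 13, h = 4.
Median ≈ 20 + ((35.5 − 34) / 13) × 4 = 20.4615

20.46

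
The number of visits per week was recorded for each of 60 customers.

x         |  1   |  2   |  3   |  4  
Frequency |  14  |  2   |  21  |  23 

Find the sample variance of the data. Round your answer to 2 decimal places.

Values: 1, 2, 3, 4
n = 60, Σfx = 173, mean = 2.8833
Σfx² = 579
Σf(x − x̄)² = Σfx² − (Σfx)²/n = 579 − 173²/60 = 80.1833
Sample variance = 80.1833 / 59 = 1.3590

1.36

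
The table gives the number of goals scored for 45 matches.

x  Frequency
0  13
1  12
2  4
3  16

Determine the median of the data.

1

Cumulative frequencies: 13, 25, 29, 45
n = 45, so the median is the value in position (n+1)/2 = 23.
Position 23 falls at value 1.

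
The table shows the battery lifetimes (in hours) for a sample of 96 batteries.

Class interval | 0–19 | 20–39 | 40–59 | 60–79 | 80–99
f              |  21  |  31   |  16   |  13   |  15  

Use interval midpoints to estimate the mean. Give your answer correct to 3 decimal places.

Midpoints: 9.5, 29.5, 49.5, 69.5, 89.5
Σfm = 21×9.5 + 31×29.5 + 16×49.5 + 13×69.5 + 15×89.5 = 4152
n = Σf = 96
Mean = 4152 / 96 = 43.2500

43.250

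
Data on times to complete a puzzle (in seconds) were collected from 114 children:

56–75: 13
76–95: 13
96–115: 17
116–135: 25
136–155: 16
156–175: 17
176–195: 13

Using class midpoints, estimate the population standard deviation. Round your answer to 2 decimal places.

Midpoints: 65.5, 85.5, 105.5, 125.5, 145.5, 165.5, 185.5
n = 114, Σfm = 14447, mean = 126.7281
Σfm² = 1985468.5
Σf(m − x̄)² = Σfm² − (Σfm)²/n = 1985468.5 − 14447²/114 = 154628.0702
Population variance = 154628.0702 / 114 = 1356.3866
Standard deviation = √1356.3866 = 36.8292

36.83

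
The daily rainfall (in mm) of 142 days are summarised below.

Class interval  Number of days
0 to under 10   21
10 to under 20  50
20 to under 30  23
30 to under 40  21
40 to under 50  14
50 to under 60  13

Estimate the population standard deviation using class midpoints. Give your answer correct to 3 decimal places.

15.196

Midpoints: 5, 15, 25, 35, 45, 55
n = 142, Σfm = 3510, mean = 24.7183
Σfm² = 119550
Σf(m − x̄)² = Σfm² − (Σfm)²/n = 119550 − 3510²/142 = 32788.7324
Population variance = 32788.7324 / 142 = 230.9066
Standard deviation = √230.9066 = 15.1956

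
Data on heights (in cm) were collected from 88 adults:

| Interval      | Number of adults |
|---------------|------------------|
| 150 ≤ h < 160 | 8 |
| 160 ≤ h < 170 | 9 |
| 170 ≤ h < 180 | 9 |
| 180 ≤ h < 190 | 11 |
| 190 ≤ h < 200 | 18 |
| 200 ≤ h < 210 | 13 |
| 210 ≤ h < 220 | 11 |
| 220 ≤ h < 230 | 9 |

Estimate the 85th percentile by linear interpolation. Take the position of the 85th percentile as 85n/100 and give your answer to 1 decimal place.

Cumulative frequencies: 8, 17, 26, 37, 55, 68, 79, 88
n = 88; position = 85n/100 = 74.8.
This falls in the class 210 ≤ h < 220: L = 210, F = 68, f = 11, h = 10.
85th percentile ≈ 210 + ((74.8 − 68) / 11) × 10 = 216.1818

216.2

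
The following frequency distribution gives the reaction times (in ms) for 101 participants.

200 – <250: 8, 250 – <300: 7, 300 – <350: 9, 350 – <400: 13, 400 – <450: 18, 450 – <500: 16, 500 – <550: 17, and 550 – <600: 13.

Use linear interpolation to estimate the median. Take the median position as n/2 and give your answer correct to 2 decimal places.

Cumulative frequencies: 8, 15, 24, 37, 55, 71, 88, 101
n = 101; position = n/2 = 50.5.
This falls in the class 400 – <450: L = 400, F = 37, f = 18, h = 50.
Median ≈ 400 + ((50.5 − 37) / 18) × 50 = 437.5000

437.50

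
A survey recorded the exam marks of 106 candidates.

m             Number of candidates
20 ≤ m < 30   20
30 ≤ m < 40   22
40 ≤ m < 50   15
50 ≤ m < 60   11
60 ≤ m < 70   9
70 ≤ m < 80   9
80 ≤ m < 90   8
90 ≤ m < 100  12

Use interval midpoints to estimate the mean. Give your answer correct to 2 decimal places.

Midpoints: 25, 35, 45, 55, 65, 75, 85, 95
Σfm = 20×25 + 22×35 + 15×45 + 11×55 + 9×65 + 9×75 + 8×85 + 12×95 = 5630
n = Σf = 106
Mean = 5630 / 106 = 53.1132

53.11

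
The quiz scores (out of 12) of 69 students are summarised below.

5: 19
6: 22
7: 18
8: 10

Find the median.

Cumulative frequencies: 19, 41, 59, 69
n = 69, so the median is the value in position (n+1)/2 = 35.
Position 35 falls at value 6.

6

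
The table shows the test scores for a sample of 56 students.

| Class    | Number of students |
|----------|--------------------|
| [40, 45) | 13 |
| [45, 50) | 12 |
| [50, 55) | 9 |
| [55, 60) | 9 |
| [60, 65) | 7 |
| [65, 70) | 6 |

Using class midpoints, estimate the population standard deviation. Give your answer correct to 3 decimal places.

Midpoints: 42.5, 47.5, 52.5, 57.5, 62.5, 67.5
n = 56, Σfm = 2955, mean = 52.7679
Σfm² = 159800
Σf(m − x̄)² = Σfm² − (Σfm)²/n = 159800 − 2955²/56 = 3870.9821
Population variance = 3870.9821 / 56 = 69.1247
Standard deviation = √69.1247 = 8.3141

8.314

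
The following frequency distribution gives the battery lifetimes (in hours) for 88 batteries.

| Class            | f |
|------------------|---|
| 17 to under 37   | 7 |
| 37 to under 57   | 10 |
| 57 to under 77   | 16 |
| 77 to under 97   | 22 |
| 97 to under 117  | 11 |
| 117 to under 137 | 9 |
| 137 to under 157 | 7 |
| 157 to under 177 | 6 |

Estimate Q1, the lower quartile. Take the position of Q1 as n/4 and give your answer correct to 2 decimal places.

Cumulative frequencies: 7, 17, 33, 55, 66, 75, 82, 88
n = 88; position = n/4 = 22.
This falls in the class 57 to under 77: L = 57, F = 17, f = 16, h = 20.
Lower quartile ≈ 57 + ((22 − 17) / 16) × 20 = 63.2500

63.25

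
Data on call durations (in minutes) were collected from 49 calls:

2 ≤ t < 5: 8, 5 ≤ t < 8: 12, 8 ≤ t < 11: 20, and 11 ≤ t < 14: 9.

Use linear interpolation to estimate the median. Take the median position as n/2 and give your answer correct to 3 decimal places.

Cumulative frequencies: 8, 20, 40, 49
n = 49; position = n/2 = 24.5.
This falls in the class 8 ≤ t < 11: L = 8, F = 20, f = 20, h = 3.
Median ≈ 8 + ((24.5 − 20) / 20) × 3 = 8.6750

8.675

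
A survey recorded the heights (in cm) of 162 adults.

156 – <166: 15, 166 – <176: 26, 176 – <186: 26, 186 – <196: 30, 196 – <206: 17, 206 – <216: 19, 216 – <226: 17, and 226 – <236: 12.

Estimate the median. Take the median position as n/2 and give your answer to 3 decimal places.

Cumulative frequencies: 15, 41, 67, 97, 114, 133, 150, 162
n = 162; position = n/2 = 81.
This falls in the class 186 – <196: L = 186, F = 67, f = 30, h = 10.
Median ≈ 186 + ((81 − 67) / 30) × 10 = 190.6667

190.667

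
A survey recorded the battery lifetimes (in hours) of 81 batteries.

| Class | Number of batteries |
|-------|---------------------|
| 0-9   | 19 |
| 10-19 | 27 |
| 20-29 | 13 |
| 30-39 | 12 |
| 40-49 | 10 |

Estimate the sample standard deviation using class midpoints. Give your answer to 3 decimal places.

Midpoints: 4.5, 14.5, 24.5, 34.5, 44.5
n = 81, Σfm = 1654.5, mean = 20.4259
Σfm² = 47950.25
Σf(m − x̄)² = Σfm² − (Σfm)²/n = 47950.25 − 1654.5²/81 = 14155.5556
Sample variance = 14155.5556 / 80 = 176.9444
Standard deviation = √176.9444 = 13.3020

13.302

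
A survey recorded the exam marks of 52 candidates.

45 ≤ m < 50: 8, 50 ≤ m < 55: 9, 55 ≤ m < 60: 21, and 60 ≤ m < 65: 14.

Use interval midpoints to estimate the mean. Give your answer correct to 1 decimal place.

Midpoints: 47.5, 52.5, 57.5, 62.5
Σfm = 8×47.5 + 9×52.5 + 21×57.5 + 14×62.5 = 2935
n = Σf = 52
Mean = 2935 / 52 = 56.4423

56.4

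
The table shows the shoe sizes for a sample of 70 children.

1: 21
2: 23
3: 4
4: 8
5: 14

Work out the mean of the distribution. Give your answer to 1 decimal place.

2.6

Values: 1, 2, 3, 4, 5
Σfx = 21×1 + 23×2 + 4×3 + 8×4 + 14×5 = 181
n = Σf = 70
Mean = 181 / 70 = 2.5857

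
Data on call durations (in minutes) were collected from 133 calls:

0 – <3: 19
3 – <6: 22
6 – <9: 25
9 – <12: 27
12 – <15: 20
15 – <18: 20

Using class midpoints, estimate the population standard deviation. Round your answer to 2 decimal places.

Midpoints: 1.5, 4.5, 7.5, 10.5, 13.5, 16.5
n = 133, Σfm = 1198.5, mean = 9.0113
Σfm² = 13961.25
Σf(m − x̄)² = Σfm² − (Σfm)²/n = 13961.25 − 1198.5²/133 = 3161.2331
Population variance = 3161.2331 / 133 = 23.7687
Standard deviation = √23.7687 = 4.8753

4.88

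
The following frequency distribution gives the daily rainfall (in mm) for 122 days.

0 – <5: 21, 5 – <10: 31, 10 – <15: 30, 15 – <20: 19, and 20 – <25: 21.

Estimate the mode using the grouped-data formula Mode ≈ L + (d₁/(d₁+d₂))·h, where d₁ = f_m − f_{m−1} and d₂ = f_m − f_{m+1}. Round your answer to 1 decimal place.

Modal class: 5 – <10 (highest frequency 31).
d₁ = 31 − 21 = 10, d₂ = 31 − 30 = 1
Mode ≈ 5 + (10/(10+1)) × 5 = 5 + 4.5455 = 9.5455

9.5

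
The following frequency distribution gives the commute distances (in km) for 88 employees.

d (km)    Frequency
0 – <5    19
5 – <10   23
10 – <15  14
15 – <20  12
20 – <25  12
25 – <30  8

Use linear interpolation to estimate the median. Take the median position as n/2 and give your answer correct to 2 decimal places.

10.71

Cumulative frequencies: 19, 42, 56, 68, 80, 88
n = 88; position = n/2 = 44.
This falls in the class 10 – <15: L = 10, F = 42, f = 14, h = 5.
Median ≈ 10 + ((44 − 42) / 14) × 5 = 10.7143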